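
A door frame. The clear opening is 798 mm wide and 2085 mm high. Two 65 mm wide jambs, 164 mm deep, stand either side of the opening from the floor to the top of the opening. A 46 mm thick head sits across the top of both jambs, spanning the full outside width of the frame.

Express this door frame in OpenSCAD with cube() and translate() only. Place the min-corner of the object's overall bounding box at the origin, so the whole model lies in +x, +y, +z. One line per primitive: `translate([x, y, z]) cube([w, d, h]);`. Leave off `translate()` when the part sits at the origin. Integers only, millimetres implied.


cube([65, 164, 2085]);
translate([863, 0, 0]) cube([65, 164, 2085]);
translate([0, 0, 2085]) cube([928, 164, 46]);


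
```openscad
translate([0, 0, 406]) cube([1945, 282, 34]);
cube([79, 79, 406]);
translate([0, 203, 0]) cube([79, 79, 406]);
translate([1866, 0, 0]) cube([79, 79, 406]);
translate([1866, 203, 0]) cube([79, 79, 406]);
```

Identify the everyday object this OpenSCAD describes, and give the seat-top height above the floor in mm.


A bench. The seat-top height is 440 mm.

A long slab on four corner posts — a bench. The slab sits at z = 406 with thickness 34, so the top is 406 + 34 = 440 mm.


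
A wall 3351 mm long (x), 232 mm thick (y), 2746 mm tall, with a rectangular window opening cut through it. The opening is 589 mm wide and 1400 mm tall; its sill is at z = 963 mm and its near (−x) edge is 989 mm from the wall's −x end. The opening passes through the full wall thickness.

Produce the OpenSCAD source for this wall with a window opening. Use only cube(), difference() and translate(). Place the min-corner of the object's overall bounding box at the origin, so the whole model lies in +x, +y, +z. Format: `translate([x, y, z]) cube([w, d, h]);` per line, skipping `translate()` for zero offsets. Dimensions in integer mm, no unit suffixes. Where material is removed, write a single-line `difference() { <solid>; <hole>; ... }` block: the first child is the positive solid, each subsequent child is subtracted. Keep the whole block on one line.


difference() { cube([3351, 232, 2746]); translate([989, 0, 963]) cube([589, 232, 1400]); }


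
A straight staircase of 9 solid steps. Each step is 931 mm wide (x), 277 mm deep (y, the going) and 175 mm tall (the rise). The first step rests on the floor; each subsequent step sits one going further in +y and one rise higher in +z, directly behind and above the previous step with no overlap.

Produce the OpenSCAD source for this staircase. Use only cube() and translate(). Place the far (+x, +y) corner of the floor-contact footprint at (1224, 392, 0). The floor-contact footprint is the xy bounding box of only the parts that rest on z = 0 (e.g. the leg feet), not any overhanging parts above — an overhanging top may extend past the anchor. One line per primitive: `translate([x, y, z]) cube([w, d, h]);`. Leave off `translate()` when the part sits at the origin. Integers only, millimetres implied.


translate([293, 115, 0]) cube([931, 277, 175]);
translate([293, 392, 175]) cube([931, 277, 175]);
translate([293, 669, 350]) cube([931, 277, 175]);
translate([293, 946, 525]) cube([931, 277, 175]);
translate([293, 1223, 700]) cube([931, 277, 175]);
translate([293, 1500, 875]) cube([931, 277, 175]);
translate([293, 1777, 1050]) cube([931, 277, 175]);
translate([293, 2054, 1225]) cube([931, 277, 175]);
translate([293, 2331, 1400]) cube([931, 277, 175]);


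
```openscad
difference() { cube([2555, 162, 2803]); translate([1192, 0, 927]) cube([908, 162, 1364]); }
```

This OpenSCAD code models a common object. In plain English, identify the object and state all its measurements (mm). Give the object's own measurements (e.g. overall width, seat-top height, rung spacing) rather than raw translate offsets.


A wall 2555 mm long (x), 162 mm thick (y), 2803 mm tall, with a rectangular window opening cut through it. The opening is 908 mm wide and 1364 mm tall; its sill is at z = 927 mm and its near (−x) edge is 1192 mm from the wall's −x end. The opening passes through the full wall thickness.


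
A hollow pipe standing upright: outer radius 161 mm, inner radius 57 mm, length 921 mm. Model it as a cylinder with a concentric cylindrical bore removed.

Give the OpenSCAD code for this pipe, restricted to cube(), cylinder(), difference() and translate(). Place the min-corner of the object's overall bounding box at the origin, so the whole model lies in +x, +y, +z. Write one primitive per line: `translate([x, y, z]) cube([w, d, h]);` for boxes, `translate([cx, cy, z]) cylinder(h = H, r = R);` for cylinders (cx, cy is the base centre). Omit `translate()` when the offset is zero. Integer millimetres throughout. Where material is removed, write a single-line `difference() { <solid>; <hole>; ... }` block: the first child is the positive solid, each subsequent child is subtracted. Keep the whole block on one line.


difference() { translate([161, 161, 0]) cylinder(h = 921, r = 161); translate([161, 161, 0]) cylinder(h = 921, r = 57); }


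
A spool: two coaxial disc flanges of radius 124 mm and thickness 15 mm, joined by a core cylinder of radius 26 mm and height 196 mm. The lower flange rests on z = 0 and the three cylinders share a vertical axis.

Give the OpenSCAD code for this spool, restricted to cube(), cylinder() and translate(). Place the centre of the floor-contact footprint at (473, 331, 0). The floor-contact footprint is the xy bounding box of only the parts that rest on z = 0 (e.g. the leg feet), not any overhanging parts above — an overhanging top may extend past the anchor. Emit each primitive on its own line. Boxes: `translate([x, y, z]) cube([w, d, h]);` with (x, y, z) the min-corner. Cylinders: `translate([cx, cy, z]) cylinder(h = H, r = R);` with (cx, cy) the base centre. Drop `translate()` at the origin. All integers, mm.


translate([473, 331, 0]) cylinder(h = 15, r = 124);
translate([473, 331, 15]) cylinder(h = 196, r = 26);
translate([473, 331, 211]) cylinder(h = 15, r = 124);


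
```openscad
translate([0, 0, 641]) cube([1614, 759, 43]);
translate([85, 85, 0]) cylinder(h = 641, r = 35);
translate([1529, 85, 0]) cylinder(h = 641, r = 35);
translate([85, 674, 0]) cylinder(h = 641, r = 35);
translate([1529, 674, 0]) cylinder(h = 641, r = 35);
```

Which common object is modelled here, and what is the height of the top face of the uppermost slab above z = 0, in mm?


A table. The table height is 684 mm.

A 1614×759×43 slab sits at z = 641 on four Ø70 mm round legs — a table. The top surface is at 641 + 43 = 684 mm.


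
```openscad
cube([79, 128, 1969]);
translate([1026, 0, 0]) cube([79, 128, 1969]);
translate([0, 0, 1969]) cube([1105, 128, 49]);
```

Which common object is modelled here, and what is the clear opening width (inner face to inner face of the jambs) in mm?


A door frame. The clear opening width is 947 mm.

Two 1969 mm tall posts with a header on top — a door frame. The left jamb is 79 mm wide at x = 0; the right jamb starts at x = 1026. The clear opening is 1026 − 79 = 947 mm.


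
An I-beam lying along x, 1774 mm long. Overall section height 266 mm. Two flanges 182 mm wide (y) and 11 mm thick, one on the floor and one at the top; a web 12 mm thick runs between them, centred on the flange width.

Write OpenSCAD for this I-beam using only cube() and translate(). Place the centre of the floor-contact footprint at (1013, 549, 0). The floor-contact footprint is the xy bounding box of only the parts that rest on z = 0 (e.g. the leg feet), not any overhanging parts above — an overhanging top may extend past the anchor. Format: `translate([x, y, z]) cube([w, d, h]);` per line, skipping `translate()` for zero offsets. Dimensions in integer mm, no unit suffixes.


translate([126, 458, 0]) cube([1774, 182, 11]);
translate([126, 543, 11]) cube([1774, 12, 244]);
translate([126, 458, 255]) cube([1774, 182, 11]);


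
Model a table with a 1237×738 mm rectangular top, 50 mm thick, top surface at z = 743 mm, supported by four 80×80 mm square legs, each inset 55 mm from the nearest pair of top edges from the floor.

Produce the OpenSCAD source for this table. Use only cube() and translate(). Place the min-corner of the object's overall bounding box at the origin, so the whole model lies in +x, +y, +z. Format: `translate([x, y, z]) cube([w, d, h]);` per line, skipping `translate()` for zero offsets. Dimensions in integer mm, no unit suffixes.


translate([0, 0, 693]) cube([1237, 738, 50]);
translate([55, 55, 0]) cube([80, 80, 693]);
translate([1102, 55, 0]) cube([80, 80, 693]);
translate([55, 603, 0]) cube([80, 80, 693]);
translate([1102, 603, 0]) cube([80, 80, 693]);


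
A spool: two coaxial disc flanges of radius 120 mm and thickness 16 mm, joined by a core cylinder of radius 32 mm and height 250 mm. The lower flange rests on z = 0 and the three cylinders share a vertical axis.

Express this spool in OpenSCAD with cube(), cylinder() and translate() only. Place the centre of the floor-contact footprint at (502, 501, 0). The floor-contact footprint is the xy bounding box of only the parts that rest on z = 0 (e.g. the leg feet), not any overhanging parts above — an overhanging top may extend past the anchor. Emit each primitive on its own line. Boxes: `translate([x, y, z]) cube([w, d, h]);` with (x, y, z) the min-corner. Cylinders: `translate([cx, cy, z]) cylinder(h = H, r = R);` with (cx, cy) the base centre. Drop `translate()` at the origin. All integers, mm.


translate([502, 501, 0]) cylinder(h = 16, r = 120);
translate([502, 501, 16]) cylinder(h = 250, r = 32);
translate([502, 501, 266]) cylinder(h = 16, r = 120);


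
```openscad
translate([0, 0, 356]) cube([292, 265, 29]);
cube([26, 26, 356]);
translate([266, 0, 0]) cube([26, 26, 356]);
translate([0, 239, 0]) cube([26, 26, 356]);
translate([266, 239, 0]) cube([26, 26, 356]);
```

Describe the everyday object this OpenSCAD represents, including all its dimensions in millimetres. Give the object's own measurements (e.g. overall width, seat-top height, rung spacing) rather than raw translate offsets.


A simple wooden stool: a rectangular seat 292 mm (x) by 265 mm (y), 29 mm thick, top face at z = 385 mm, on four square legs, each 26×26 mm in cross-section. The legs rest on z = 0, each flush with a corner of the seat.


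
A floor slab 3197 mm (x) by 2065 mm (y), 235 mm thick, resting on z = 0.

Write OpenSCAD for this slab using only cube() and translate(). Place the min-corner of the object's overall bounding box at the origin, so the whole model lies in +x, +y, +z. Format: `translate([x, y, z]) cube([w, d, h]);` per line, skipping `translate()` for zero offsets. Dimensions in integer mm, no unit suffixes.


cube([3197, 2065, 235]);


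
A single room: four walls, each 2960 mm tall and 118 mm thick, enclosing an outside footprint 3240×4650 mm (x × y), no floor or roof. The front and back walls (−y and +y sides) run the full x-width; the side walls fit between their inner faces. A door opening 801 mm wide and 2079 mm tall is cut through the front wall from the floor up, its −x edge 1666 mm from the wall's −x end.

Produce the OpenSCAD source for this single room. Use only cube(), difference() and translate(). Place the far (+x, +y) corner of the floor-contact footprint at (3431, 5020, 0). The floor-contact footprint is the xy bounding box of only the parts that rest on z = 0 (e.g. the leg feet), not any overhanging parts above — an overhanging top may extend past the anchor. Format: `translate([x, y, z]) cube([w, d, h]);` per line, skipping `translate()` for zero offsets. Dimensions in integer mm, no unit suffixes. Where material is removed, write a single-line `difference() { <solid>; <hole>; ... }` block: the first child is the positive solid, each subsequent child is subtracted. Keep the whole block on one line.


difference() { translate([191, 370, 0]) cube([3240, 118, 2960]); translate([1857, 370, 0]) cube([801, 118, 2079]); }
translate([191, 4902, 0]) cube([3240, 118, 2960]);
translate([191, 488, 0]) cube([118, 4414, 2960]);
translate([3313, 488, 0]) cube([118, 4414, 2960]);


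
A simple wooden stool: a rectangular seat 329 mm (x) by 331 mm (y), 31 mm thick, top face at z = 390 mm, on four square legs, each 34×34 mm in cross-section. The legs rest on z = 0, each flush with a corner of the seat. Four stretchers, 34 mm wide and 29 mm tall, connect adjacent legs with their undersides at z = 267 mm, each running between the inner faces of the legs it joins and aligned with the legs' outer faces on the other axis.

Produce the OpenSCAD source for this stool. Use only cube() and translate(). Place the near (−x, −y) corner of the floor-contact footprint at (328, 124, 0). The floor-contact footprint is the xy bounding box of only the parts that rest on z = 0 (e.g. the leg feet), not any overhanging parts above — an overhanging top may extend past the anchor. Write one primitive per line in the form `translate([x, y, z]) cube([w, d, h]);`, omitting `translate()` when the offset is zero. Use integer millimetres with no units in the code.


translate([328, 124, 359]) cube([329, 331, 31]);
translate([328, 124, 0]) cube([34, 34, 359]);
translate([623, 124, 0]) cube([34, 34, 359]);
translate([328, 421, 0]) cube([34, 34, 359]);
translate([623, 421, 0]) cube([34, 34, 359]);
translate([362, 124, 267]) cube([261, 34, 29]);
translate([362, 421, 267]) cube([261, 34, 29]);
translate([328, 158, 267]) cube([34, 263, 29]);
translate([623, 158, 267]) cube([34, 263, 29]);


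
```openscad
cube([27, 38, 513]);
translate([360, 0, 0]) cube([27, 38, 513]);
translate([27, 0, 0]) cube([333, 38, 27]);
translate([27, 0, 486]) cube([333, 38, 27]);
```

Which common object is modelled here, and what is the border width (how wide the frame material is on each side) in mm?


A picture frame. The border width is 27 mm.

Four thin pieces enclosing a rectangular opening — a picture frame. The two full-height stiles are 513 mm tall; the top rail sits at z = 486 and is 27 mm tall, so the border above the opening is 513 − 486 = 27 mm, matching the stile x-width.


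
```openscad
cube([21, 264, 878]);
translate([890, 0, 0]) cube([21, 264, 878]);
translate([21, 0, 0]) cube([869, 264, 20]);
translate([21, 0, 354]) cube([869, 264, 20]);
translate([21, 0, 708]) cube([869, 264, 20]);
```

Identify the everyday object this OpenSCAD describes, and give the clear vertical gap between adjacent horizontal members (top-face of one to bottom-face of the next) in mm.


A bookshelf. The clear shelf gap is 334 mm.

Two tall side panels with 3 horizontal boards between them — a bookshelf. The first two shelf undersides are at z = 0 and z = 354; with shelf thickness 20, the clear gap is 354 − 0 − 20 = 334 mm.


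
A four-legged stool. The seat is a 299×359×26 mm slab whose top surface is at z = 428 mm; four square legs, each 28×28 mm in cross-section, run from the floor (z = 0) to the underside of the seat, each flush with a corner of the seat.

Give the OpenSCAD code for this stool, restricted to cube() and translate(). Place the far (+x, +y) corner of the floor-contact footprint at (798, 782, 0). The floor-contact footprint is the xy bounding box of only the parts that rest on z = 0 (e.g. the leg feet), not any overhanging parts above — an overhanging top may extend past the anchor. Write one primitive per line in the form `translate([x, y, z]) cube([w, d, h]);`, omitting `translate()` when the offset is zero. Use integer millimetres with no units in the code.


translate([499, 423, 402]) cube([299, 359, 26]);
translate([499, 423, 0]) cube([28, 28, 402]);
translate([770, 423, 0]) cube([28, 28, 402]);
translate([499, 754, 0]) cube([28, 28, 402]);
translate([770, 754, 0]) cube([28, 28, 402]);


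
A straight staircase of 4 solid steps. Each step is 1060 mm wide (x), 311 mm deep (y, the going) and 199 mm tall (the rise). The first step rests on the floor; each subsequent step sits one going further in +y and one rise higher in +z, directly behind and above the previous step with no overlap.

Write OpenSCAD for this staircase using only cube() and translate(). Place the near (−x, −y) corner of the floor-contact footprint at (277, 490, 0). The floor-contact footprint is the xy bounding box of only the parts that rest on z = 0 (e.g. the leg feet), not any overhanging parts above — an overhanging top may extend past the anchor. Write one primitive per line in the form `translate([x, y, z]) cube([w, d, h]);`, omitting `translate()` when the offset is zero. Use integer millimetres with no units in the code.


translate([277, 490, 0]) cube([1060, 311, 199]);
translate([277, 801, 199]) cube([1060, 311, 199]);
translate([277, 1112, 398]) cube([1060, 311, 199]);
translate([277, 1423, 597]) cube([1060, 311, 199]);


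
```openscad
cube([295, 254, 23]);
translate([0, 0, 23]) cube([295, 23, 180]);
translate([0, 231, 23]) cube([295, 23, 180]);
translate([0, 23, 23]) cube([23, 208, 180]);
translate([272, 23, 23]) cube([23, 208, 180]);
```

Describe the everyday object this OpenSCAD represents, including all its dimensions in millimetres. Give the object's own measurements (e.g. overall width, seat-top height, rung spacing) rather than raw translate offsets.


An open-topped rectangular box: outside dimensions 295×254×203 mm, with a uniform wall and base thickness of 23 mm. The base is a full 295×254 slab on the floor; four walls sit on top of the base. The front and back walls (the −y and +y sides) span the full width; the two side walls fit between them.


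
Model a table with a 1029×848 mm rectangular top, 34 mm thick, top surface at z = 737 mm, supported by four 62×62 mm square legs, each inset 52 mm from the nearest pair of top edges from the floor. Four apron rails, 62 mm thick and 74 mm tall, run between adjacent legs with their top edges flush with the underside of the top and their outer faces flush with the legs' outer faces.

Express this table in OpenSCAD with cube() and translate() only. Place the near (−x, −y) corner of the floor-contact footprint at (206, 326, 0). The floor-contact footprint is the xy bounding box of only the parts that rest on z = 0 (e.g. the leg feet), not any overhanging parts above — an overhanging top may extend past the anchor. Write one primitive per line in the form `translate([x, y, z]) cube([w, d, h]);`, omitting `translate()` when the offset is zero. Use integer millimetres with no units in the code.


translate([154, 274, 703]) cube([1029, 848, 34]);
translate([206, 326, 0]) cube([62, 62, 703]);
translate([1069, 326, 0]) cube([62, 62, 703]);
translate([206, 1008, 0]) cube([62, 62, 703]);
translate([1069, 1008, 0]) cube([62, 62, 703]);
translate([268, 326, 629]) cube([801, 62, 74]);
translate([268, 1008, 629]) cube([801, 62, 74]);
translate([206, 388, 629]) cube([62, 620, 74]);
translate([1069, 388, 629]) cube([62, 620, 74]);


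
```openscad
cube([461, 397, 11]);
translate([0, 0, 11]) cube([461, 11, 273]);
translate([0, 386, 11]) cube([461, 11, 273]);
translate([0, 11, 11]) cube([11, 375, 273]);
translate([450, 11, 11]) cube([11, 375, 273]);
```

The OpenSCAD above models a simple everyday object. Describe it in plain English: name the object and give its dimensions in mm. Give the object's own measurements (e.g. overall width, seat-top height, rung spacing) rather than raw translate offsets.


An open-topped rectangular box: outside dimensions 461×397×284 mm, with a uniform wall and base thickness of 11 mm. The base is a full 461×397 slab on the floor; four walls sit on top of the base. The front and back walls (the −y and +y sides) span the full width; the two side walls fit between them.


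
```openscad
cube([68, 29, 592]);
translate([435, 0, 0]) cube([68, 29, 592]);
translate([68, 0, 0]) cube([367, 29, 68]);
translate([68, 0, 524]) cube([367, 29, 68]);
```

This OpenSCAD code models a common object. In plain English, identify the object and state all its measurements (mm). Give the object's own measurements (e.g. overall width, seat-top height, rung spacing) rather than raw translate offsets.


A rectangular picture frame lying in the x–z plane (depth along y). The opening is 367 mm wide (x) by 456 mm tall (z), surrounded by a border 68 mm wide on all four sides. The frame is 29 mm deep and is made of two full-height vertical stiles with two horizontal rails fitted between them.


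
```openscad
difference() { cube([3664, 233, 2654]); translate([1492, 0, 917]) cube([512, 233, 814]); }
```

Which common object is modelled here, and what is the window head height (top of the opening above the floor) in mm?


A wall with a window opening. The window head height is 1731 mm.

A wall with a rectangular opening subtracted — a window. Sill at z = 917, opening 814 mm tall, so the head is at 917 + 814 = 1731 mm.


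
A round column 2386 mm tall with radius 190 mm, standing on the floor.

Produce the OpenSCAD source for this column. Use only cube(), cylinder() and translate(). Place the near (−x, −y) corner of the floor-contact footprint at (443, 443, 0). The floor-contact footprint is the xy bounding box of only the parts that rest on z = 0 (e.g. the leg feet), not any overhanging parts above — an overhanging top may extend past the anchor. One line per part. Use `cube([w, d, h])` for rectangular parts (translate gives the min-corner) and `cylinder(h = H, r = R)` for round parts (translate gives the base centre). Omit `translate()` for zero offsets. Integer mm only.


translate([633, 633, 0]) cylinder(h = 2386, r = 190);


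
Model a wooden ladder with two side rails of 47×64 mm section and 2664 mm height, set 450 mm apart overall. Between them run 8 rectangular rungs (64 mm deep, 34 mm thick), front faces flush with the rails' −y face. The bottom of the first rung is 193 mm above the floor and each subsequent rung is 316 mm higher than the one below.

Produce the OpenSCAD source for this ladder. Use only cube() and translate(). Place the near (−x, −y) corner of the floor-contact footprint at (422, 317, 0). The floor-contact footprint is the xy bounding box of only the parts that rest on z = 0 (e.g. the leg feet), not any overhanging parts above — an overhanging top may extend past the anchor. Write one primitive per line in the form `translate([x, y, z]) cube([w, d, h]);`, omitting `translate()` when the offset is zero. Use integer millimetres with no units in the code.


// rung span = 450 - 2*47 = 356
// rung[k] z = 193 + k*316
translate([422, 317, 0]) cube([47, 64, 2664]);
translate([825, 317, 0]) cube([47, 64, 2664]);
translate([469, 317, 193]) cube([356, 64, 34]);
translate([469, 317, 509]) cube([356, 64, 34]);
translate([469, 317, 825]) cube([356, 64, 34]);
translate([469, 317, 1141]) cube([356, 64, 34]);
translate([469, 317, 1457]) cube([356, 64, 34]);
translate([469, 317, 1773]) cube([356, 64, 34]);
translate([469, 317, 2089]) cube([356, 64, 34]);
translate([469, 317, 2405]) cube([356, 64, 34]);


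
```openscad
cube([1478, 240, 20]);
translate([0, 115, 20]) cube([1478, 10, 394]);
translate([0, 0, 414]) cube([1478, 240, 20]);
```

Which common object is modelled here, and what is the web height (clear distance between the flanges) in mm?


An I-beam. The web height is 394 mm.

Two wide flanges with a thin centred web — an I-beam. Overall 434 mm minus two 20 mm flanges gives a web of 434 − 2·20 = 394 mm.


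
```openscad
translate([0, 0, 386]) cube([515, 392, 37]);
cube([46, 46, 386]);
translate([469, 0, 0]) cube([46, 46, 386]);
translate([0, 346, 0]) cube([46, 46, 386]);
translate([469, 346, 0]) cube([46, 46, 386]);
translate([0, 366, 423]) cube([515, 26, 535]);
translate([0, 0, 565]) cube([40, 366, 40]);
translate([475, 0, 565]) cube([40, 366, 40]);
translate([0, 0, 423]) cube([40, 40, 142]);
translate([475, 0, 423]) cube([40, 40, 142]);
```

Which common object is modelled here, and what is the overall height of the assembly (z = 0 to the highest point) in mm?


A chair. The overall height is 958 mm.

A slab on four corner posts with a tall panel at the back — a chair. The seat slab sits at z = 386 with thickness 37, and the 535 mm backrest starts at the seat top, so the overall height is 386 + 37 + 535 = 958 mm.


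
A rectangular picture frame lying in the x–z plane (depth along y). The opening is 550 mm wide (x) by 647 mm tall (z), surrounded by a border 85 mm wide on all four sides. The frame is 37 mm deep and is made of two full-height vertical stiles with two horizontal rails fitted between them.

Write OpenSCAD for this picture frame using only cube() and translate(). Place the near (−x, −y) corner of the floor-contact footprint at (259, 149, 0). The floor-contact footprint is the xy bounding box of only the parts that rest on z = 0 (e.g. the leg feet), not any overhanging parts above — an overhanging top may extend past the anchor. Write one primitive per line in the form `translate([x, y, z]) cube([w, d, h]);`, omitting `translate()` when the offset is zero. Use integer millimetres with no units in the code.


translate([259, 149, 0]) cube([85, 37, 817]);
translate([894, 149, 0]) cube([85, 37, 817]);
translate([344, 149, 0]) cube([550, 37, 85]);
translate([344, 149, 732]) cube([550, 37, 85]);


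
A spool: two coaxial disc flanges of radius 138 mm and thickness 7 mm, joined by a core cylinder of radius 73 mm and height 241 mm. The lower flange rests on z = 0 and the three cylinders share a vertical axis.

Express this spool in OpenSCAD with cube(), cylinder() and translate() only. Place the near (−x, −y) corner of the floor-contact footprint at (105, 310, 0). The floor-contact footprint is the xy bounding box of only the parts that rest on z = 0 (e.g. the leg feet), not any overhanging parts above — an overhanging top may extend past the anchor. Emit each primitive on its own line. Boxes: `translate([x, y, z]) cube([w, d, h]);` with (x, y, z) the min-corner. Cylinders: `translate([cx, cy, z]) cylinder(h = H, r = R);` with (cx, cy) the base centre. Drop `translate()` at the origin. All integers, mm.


translate([243, 448, 0]) cylinder(h = 7, r = 138);
translate([243, 448, 7]) cylinder(h = 241, r = 73);
translate([243, 448, 248]) cylinder(h = 7, r = 138);


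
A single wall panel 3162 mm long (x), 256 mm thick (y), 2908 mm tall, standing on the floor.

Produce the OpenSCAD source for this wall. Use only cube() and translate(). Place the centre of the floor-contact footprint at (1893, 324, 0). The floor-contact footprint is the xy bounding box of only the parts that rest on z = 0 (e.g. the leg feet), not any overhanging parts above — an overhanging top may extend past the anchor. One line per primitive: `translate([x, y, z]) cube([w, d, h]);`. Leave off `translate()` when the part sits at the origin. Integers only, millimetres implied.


translate([312, 196, 0]) cube([3162, 256, 2908]);


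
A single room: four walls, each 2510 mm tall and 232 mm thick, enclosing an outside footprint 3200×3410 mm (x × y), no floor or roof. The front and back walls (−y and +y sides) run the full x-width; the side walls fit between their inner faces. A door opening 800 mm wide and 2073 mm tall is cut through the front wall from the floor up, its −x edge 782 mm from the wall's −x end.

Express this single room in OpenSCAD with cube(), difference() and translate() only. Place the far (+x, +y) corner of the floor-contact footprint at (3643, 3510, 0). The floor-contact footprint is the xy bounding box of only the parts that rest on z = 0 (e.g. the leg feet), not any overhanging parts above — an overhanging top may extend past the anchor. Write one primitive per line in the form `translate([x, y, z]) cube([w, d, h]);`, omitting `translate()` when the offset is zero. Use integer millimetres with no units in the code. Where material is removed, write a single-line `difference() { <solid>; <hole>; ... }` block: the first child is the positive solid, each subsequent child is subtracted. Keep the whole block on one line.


difference() { translate([443, 100, 0]) cube([3200, 232, 2510]); translate([1225, 100, 0]) cube([800, 232, 2073]); }
translate([443, 3278, 0]) cube([3200, 232, 2510]);
translate([443, 332, 0]) cube([232, 2946, 2510]);
translate([3411, 332, 0]) cube([232, 2946, 2510]);


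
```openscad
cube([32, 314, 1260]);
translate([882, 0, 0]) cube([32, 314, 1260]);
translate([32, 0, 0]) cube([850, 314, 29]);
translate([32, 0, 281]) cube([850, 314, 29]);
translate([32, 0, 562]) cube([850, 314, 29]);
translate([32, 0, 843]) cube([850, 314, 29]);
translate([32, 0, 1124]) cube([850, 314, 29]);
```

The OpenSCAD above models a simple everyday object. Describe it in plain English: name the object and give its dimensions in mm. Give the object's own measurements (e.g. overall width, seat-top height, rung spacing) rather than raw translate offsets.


An open bookshelf. Two side panels, each 32 mm thick, 314 mm deep and 1260 mm tall, stand 914 mm apart (outside-to-outside). Between them sit 5 shelves, each 29 mm thick and 314 mm deep, spanning the full gap between the sides. The bottom shelf rests on the floor (its underside at z = 0) and the clear gap between one shelf's top and the next shelf's underside is 252 mm.


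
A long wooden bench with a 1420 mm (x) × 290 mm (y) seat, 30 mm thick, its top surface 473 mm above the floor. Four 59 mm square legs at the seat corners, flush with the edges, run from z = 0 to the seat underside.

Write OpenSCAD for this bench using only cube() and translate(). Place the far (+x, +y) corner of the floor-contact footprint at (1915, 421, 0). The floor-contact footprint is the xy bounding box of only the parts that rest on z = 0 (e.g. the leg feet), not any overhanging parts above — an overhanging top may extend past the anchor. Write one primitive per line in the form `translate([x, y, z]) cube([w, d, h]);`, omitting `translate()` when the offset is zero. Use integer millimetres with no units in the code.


// leg_h = 473 − 30 = 443
translate([495, 131, 443]) cube([1420, 290, 30]);
translate([495, 131, 0]) cube([59, 59, 443]);
translate([495, 362, 0]) cube([59, 59, 443]);
translate([1856, 131, 0]) cube([59, 59, 443]);
translate([1856, 362, 0]) cube([59, 59, 443]);


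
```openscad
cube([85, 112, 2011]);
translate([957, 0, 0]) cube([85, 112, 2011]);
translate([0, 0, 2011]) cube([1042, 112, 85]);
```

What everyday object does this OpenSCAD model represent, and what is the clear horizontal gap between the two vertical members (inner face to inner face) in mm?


A door frame. The clear opening width is 872 mm.

Two 2011 mm tall posts with a header on top — a door frame. The left jamb is 85 mm wide at x = 0; the right jamb starts at x = 957. The clear opening is 957 − 85 = 872 mm.


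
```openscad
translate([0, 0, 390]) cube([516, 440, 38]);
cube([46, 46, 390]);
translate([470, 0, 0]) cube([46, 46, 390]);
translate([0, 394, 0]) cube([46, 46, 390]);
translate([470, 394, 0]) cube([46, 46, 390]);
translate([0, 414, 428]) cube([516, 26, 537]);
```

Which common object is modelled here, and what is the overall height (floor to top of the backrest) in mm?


A chair. The overall height is 965 mm.

A slab on four corner posts with a tall panel at the back — a chair. The seat slab sits at z = 390 with thickness 38, and the 537 mm backrest starts at the seat top, so the overall height is 390 + 38 + 537 = 965 mm.


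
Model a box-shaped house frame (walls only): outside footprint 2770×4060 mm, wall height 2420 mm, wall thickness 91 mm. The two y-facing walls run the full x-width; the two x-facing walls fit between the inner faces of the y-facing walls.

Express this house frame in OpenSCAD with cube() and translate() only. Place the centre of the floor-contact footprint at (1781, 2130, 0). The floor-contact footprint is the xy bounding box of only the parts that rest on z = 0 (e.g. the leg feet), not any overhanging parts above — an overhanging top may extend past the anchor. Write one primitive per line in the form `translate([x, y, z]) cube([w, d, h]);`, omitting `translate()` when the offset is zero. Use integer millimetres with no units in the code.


translate([396, 100, 0]) cube([2770, 91, 2420]);
translate([396, 4069, 0]) cube([2770, 91, 2420]);
translate([396, 191, 0]) cube([91, 3878, 2420]);
translate([3075, 191, 0]) cube([91, 3878, 2420]);


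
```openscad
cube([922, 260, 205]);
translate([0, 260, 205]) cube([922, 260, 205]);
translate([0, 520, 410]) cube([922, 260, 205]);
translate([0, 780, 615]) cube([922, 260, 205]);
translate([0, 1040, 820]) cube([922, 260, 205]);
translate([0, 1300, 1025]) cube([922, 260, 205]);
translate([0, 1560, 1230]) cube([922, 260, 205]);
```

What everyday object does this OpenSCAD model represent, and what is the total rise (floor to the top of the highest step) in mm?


A staircase. The total rise is 1435 mm.

7 identical blocks, each offset up and back from the previous — a staircase. Each step is 205 mm tall and there are 7 of them, so the total rise is 7 × 205 = 1435 mm.


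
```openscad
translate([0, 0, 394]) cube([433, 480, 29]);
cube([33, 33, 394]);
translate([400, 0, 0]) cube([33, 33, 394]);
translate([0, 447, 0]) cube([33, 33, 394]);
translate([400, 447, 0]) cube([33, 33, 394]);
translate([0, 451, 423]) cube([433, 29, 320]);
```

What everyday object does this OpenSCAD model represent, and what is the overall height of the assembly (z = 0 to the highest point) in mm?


A chair. The overall height is 743 mm.

A slab on four corner posts with a tall panel at the back — a chair. The seat slab sits at z = 394 with thickness 29, and the 320 mm backrest starts at the seat top, so the overall height is 394 + 29 + 320 = 743 mm.


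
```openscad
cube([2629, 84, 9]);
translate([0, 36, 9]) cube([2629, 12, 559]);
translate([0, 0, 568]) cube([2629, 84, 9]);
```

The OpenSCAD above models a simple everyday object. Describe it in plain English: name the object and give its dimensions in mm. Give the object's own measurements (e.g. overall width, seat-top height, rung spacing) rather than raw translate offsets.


An I-beam lying along x, 2629 mm long. Overall section height 577 mm. Two flanges 84 mm wide (y) and 9 mm thick, one on the floor and one at the top; a web 12 mm thick runs between them, centred on the flange width.


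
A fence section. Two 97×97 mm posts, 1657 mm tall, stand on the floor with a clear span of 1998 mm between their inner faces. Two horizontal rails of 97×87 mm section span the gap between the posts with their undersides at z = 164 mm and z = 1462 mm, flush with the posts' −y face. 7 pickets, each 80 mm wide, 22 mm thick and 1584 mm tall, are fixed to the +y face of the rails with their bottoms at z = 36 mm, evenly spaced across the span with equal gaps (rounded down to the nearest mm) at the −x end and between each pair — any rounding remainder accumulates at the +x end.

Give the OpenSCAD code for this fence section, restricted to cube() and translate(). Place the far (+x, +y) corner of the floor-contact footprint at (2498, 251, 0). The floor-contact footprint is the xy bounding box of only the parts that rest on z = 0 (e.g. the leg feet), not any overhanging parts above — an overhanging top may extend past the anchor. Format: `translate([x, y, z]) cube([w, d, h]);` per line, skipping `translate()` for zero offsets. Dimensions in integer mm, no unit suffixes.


translate([306, 154, 0]) cube([97, 97, 1657]);
translate([2401, 154, 0]) cube([97, 97, 1657]);
translate([403, 154, 164]) cube([1998, 97, 87]);
translate([403, 154, 1462]) cube([1998, 97, 87]);
translate([582, 251, 36]) cube([80, 22, 1584]);
translate([841, 251, 36]) cube([80, 22, 1584]);
translate([1100, 251, 36]) cube([80, 22, 1584]);
translate([1359, 251, 36]) cube([80, 22, 1584]);
translate([1618, 251, 36]) cube([80, 22, 1584]);
translate([1877, 251, 36]) cube([80, 22, 1584]);
translate([2136, 251, 36]) cube([80, 22, 1584]);


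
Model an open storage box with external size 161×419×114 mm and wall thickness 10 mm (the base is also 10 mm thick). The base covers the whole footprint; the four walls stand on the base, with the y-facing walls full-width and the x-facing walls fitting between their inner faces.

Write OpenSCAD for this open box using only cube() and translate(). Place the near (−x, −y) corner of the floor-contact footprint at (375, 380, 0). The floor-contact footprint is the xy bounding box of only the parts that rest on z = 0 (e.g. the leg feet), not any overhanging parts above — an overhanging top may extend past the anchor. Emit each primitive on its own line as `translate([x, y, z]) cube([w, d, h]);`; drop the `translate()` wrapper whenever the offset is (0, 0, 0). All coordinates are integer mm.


translate([375, 380, 0]) cube([161, 419, 10]);
translate([375, 380, 10]) cube([161, 10, 104]);
translate([375, 789, 10]) cube([161, 10, 104]);
translate([375, 390, 10]) cube([10, 399, 104]);
translate([526, 390, 10]) cube([10, 399, 104]);


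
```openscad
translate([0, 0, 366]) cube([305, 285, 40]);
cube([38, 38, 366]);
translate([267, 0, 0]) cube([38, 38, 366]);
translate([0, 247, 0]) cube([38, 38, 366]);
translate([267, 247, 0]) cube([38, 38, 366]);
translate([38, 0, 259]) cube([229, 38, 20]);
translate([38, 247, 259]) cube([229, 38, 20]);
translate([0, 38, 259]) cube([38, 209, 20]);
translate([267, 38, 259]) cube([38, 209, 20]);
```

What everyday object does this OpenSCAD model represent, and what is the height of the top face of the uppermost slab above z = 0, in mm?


A stool. The seat height is 406 mm.

A 305×285×40 slab at z = 366 on four corner posts — a stool. The seat top is 366 + 40 = 406 mm.


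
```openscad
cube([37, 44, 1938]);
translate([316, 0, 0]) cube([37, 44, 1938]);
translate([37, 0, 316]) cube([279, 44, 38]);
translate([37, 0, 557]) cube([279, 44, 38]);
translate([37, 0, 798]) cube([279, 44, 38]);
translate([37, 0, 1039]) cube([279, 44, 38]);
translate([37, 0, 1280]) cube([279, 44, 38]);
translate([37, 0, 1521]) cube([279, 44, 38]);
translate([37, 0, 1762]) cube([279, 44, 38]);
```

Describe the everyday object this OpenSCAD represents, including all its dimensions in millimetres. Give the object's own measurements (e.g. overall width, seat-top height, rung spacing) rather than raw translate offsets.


A straight ladder. Two 37×44 mm vertical rails, 1938 mm tall, stand 353 mm apart (outside-to-outside) with their front faces coplanar on the −y side. 7 rungs, each 44 mm deep and 38 mm tall, span between the inner faces of the rails, front faces flush with the rails. The lowest rung's underside is at z = 316 mm and rungs are spaced 241 mm apart (underside to underside).


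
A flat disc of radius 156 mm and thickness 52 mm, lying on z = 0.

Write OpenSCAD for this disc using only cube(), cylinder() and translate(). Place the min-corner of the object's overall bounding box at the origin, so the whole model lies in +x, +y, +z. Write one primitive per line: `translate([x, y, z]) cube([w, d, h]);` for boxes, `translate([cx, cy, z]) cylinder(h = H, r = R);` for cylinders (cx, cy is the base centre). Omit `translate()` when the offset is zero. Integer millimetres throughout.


translate([156, 156, 0]) cylinder(h = 52, r = 156);


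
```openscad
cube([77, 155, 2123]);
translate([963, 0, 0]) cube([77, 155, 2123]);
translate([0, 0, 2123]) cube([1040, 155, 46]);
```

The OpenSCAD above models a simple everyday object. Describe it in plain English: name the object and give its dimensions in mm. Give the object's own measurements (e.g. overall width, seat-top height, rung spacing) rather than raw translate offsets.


A door frame. The clear opening is 886 mm wide and 2123 mm high. Two 77 mm wide jambs, 155 mm deep, stand either side of the opening from the floor to the top of the opening. A 46 mm thick head sits across the top of both jambs, spanning the full outside width of the frame.


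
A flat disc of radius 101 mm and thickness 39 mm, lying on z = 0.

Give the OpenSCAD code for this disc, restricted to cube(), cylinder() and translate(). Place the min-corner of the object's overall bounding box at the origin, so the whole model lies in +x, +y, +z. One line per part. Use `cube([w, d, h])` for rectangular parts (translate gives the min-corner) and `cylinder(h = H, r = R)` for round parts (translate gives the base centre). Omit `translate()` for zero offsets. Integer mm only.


translate([101, 101, 0]) cylinder(h = 39, r = 101);
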